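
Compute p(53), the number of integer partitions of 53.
p(53) = 329931

Compute p(n) via the recurrence p(n, m) = p(n, m−1) + p(n−m, m), where p(n, m) counts partitions of n with all parts ≤ m and p(n) = p(n, n). The base cases are p(0, m) = 1 and p(n, 0) = 0 for n > 0. Filling the table yields p(53) = 329931. (Euler's pentagonal recurrence is an alternative.)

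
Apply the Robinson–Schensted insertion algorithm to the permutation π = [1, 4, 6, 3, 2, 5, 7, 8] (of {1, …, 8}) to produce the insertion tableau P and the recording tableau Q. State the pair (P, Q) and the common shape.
P = [1, 2, 5, 7, 8] / [3, 6] / [4];  Q = [1, 2, 3, 7, 8] / [4, 6] / [5];  common shape = (5, 2, 1)

Row-insert the values π_1, π_2, … into P one at a time, bumping the leftmost entry strictly greater than the inserted value down to the next row. The recording tableau Q records, in position (i, j), the step at which that cell was added to P.
  Insert 1 (step 1): P = [1];  Q = [1]
  Insert 4 (step 2): P = [1, 4];  Q = [1, 2]
  Insert 6 (step 3): P = [1, 4, 6];  Q = [1, 2, 3]
  Insert 3 (step 4): P = [1, 3, 6] / [4];  Q = [1, 2, 3] / [4]
  Insert 2 (step 5): P = [1, 2, 6] / [3] / [4];  Q = [1, 2, 3] / [4] / [5]
  Insert 5 (step 6): P = [1, 2, 5] / [3, 6] / [4];  Q = [1, 2, 3] / [4, 6] / [5]
  Insert 7 (step 7): P = [1, 2, 5, 7] / [3, 6] / [4];  Q = [1, 2, 3, 7] / [4, 6] / [5]
  Insert 8 (step 8): P = [1, 2, 5, 7, 8] / [3, 6] / [4];  Q = [1, 2, 3, 7, 8] / [4, 6] / [5]
Final shape: (5, 2, 1).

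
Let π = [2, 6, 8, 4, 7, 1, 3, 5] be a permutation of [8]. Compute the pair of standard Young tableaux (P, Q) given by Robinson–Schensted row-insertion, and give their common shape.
P = [1, 3, 5] / [2, 4, 7] / [6, 8];  Q = [1, 2, 3] / [4, 5, 8] / [6, 7];  common shape = (3, 3, 2)

Row-insert the values π_1, π_2, … into P one at a time, bumping the leftmost entry strictly greater than the inserted value down to the next row. The recording tableau Q records, in position (i, j), the step at which that cell was added to P.
  Insert 2 (step 1): P = [2];  Q = [1]
  Insert 6 (step 2): P = [2, 6];  Q = [1, 2]
  Insert 8 (step 3): P = [2, 6, 8];  Q = [1, 2, 3]
  Insert 4 (step 4): P = [2, 4, 8] / [6];  Q = [1, 2, 3] / [4]
  Insert 7 (step 5): P = [2, 4, 7] / [6, 8];  Q = [1, 2, 3] / [4, 5]
  Insert 1 (step 6): P = [1, 4, 7] / [2, 8] / [6];  Q = [1, 2, 3] / [4, 5] / [6]
  Insert 3 (step 7): P = [1, 3, 7] / [2, 4] / [6, 8];  Q = [1, 2, 3] / [4, 5] / [6, 7]
  Insert 5 (step 8): P = [1, 3, 5] / [2, 4, 7] / [6, 8];  Q = [1, 2, 3] / [4, 5, 8] / [6, 7]
Final shape: (3, 3, 2).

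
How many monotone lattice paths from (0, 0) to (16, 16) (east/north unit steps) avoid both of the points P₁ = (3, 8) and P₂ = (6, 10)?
Number of paths = 516589676

Inclusion–exclusion. Total paths: C(32, 16) = 601080390. Through P₁: C(11, 3)·C(21, 13) = 33575850. Through P₂: C(16, 6)·C(16, 10) = 64128064. Since P₁ is strictly southwest of P₂, a monotone path through both must visit P₁ then P₂; paths through both = C(11, 3)·C(5, 3)·C(16, 10) = 13213200. Avoid both = 601080390 − 33575850 − 64128064 + 13213200 = 516589676.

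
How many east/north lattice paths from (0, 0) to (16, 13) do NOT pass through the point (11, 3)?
Number of paths = 66770823

Total paths from (0, 0) to (16, 13): C(29, 16) = 67863915. Paths through (11, 3): (paths (0, 0) → (11, 3)) × (paths (11, 3) → (16, 13)) = C(14, 11) · C(15, 5) = 364 · 3003 = 1093092. Avoidance count = 67863915 − 1093092 = 66770823.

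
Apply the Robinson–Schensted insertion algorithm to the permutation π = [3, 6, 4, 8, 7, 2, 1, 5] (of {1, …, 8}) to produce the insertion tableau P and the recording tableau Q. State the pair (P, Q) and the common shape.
P = [1, 4, 5] / [2, 7] / [3, 8] / [6];  Q = [1, 2, 4] / [3, 5] / [6, 8] / [7];  common shape = (3, 2, 2, 1)

Row-insert the values π_1, π_2, … into P one at a time, bumping the leftmost entry strictly greater than the inserted value down to the next row. The recording tableau Q records, in position (i, j), the step at which that cell was added to P.
  Insert 3 (step 1): P = [3];  Q = [1]
  Insert 6 (step 2): P = [3, 6];  Q = [1, 2]
  Insert 4 (step 3): P = [3, 4] / [6];  Q = [1, 2] / [3]
  Insert 8 (step 4): P = [3, 4, 8] / [6];  Q = [1, 2, 4] / [3]
  Insert 7 (step 5): P = [3, 4, 7] / [6, 8];  Q = [1, 2, 4] / [3, 5]
  Insert 2 (step 6): P = [2, 4, 7] / [3, 8] / [6];  Q = [1, 2, 4] / [3, 5] / [6]
  Insert 1 (step 7): P = [1, 4, 7] / [2, 8] / [3] / [6];  Q = [1, 2, 4] / [3, 5] / [6] / [7]
  Insert 5 (step 8): P = [1, 4, 5] / [2, 7] / [3, 8] / [6];  Q = [1, 2, 4] / [3, 5] / [6, 8] / [7]
Final shape: (3, 2, 2, 1).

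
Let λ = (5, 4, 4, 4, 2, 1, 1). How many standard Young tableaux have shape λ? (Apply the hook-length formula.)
# SYT of shape (5, 4, 4, 4, 2, 1, 1) = 277763850

Hook-length formula: f^λ = n! / Π hook(c), product over all cells c of the Young diagram. For λ = (5, 4, 4, 4, 2, 1, 1), n = 21 boxes. Hook lengths by row (left-to-right, top-to-bottom): [11, 8, 6, 5, 1]; [9, 6, 4, 3]; [8, 5, 3, 2]; [7, 4, 2, 1]; [4, 1]; [2]; [1]. Product of hooks = 183936614400. So f^λ = 21! / 183936614400 = 51090942171709440000 / 183936614400 = 277763850.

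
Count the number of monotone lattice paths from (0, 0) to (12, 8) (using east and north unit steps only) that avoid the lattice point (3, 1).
Number of paths = 80210

Total paths from (0, 0) to (12, 8): C(20, 12) = 125970. Paths through (3, 1): (paths (0, 0) → (3, 1)) × (paths (3, 1) → (12, 8)) = C(4, 3) · C(16, 9) = 4 · 11440 = 45760. Avoidance count = 125970 − 45760 = 80210.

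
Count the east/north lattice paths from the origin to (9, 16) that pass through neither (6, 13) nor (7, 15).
Number of paths = 1232891

Inclusion–exclusion. Total paths: C(25, 9) = 2042975. Through P₁: C(19, 6)·C(6, 3) = 542640. Through P₂: C(22, 7)·C(3, 2) = 511632. Since P₁ is strictly southwest of P₂, a monotone path through both must visit P₁ then P₂; paths through both = C(19, 6)·C(3, 1)·C(3, 2) = 244188. Avoid both = 2042975 − 542640 − 511632 + 244188 = 1232891.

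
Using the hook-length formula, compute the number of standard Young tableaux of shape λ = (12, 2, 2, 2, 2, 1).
# SYT of shape (12, 2, 2, 2, 2, 1) = 6390384

Hook-length formula: f^λ = n! / Π hook(c), product over all cells c of the Young diagram. For λ = (12, 2, 2, 2, 2, 1), n = 21 boxes. Hook lengths by row (left-to-right, top-to-bottom): [17, 15, 10, 9, 8, 7, 6, 5, 4, 3, 2, 1]; [6, 4]; [5, 3]; [4, 2]; [3, 1]; [1]. Product of hooks = 7994972160000. So f^λ = 21! / 7994972160000 = 51090942171709440000 / 7994972160000 = 6390384.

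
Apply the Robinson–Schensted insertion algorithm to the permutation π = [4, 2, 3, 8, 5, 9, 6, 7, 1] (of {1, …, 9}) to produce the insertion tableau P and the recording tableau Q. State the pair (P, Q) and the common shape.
P = [1, 3, 5, 6, 7] / [2, 8, 9] / [4];  Q = [1, 3, 4, 6, 8] / [2, 5, 7] / [9];  common shape = (5, 3, 1)

Row-insert the values π_1, π_2, … into P one at a time, bumping the leftmost entry strictly greater than the inserted value down to the next row. The recording tableau Q records, in position (i, j), the step at which that cell was added to P.
  Insert 4 (step 1): P = [4];  Q = [1]
  Insert 2 (step 2): P = [2] / [4];  Q = [1] / [2]
  Insert 3 (step 3): P = [2, 3] / [4];  Q = [1, 3] / [2]
  Insert 8 (step 4): P = [2, 3, 8] / [4];  Q = [1, 3, 4] / [2]
  Insert 5 (step 5): P = [2, 3, 5] / [4, 8];  Q = [1, 3, 4] / [2, 5]
  Insert 9 (step 6): P = [2, 3, 5, 9] / [4, 8];  Q = [1, 3, 4, 6] / [2, 5]
  Insert 6 (step 7): P = [2, 3, 5, 6] / [4, 8, 9];  Q = [1, 3, 4, 6] / [2, 5, 7]
  Insert 7 (step 8): P = [2, 3, 5, 6, 7] / [4, 8, 9];  Q = [1, 3, 4, 6, 8] / [2, 5, 7]
  Insert 1 (step 9): P = [1, 3, 5, 6, 7] / [2, 8, 9] / [4];  Q = [1, 3, 4, 6, 8] / [2, 5, 7] / [9]
Final shape: (5, 3, 1).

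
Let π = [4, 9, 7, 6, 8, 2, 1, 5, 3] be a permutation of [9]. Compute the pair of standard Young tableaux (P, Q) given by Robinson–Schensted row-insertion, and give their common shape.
P = [1, 3, 8] / [2, 5] / [4, 6] / [7] / [9];  Q = [1, 2, 5] / [3, 8] / [4, 9] / [6] / [7];  common shape = (3, 2, 2, 1, 1)

Row-insert the values π_1, π_2, … into P one at a time, bumping the leftmost entry strictly greater than the inserted value down to the next row. The recording tableau Q records, in position (i, j), the step at which that cell was added to P.
  Insert 4 (step 1): P = [4];  Q = [1]
  Insert 9 (step 2): P = [4, 9];  Q = [1, 2]
  Insert 7 (step 3): P = [4, 7] / [9];  Q = [1, 2] / [3]
  Insert 6 (step 4): P = [4, 6] / [7] / [9];  Q = [1, 2] / [3] / [4]
  Insert 8 (step 5): P = [4, 6, 8] / [7] / [9];  Q = [1, 2, 5] / [3] / [4]
  Insert 2 (step 6): P = [2, 6, 8] / [4] / [7] / [9];  Q = [1, 2, 5] / [3] / [4] / [6]
  Insert 1 (step 7): P = [1, 6, 8] / [2] / [4] / [7] / [9];  Q = [1, 2, 5] / [3] / [4] / [6] / [7]
  Insert 5 (step 8): P = [1, 5, 8] / [2, 6] / [4] / [7] / [9];  Q = [1, 2, 5] / [3, 8] / [4] / [6] / [7]
  Insert 3 (step 9): P = [1, 3, 8] / [2, 5] / [4, 6] / [7] / [9];  Q = [1, 2, 5] / [3, 8] / [4, 9] / [6] / [7]
Final shape: (3, 2, 2, 1, 1).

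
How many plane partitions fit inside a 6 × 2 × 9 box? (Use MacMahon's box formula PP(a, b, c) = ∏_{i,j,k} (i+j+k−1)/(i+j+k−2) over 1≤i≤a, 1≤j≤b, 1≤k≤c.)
PP(6, 2, 9) = 5725720

Evaluate the triple product over i = 1..6, j = 1..2, k = 1..9. The factors are (2/1) · (3/2) · (4/3) · (5/4) · (6/5) · (7/6) · (8/7) · (9/8) · … (108 factors total). The numerators and denominators telescope so the product is an integer; carrying out the multiplication exactly gives PP(6, 2, 9) = 5725720.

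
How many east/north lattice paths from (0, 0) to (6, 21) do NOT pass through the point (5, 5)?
Number of paths = 291726

Total paths from (0, 0) to (6, 21): C(27, 6) = 296010. Paths through (5, 5): (paths (0, 0) → (5, 5)) × (paths (5, 5) → (6, 21)) = C(10, 5) · C(17, 1) = 252 · 17 = 4284. Avoidance count = 296010 − 4284 = 291726.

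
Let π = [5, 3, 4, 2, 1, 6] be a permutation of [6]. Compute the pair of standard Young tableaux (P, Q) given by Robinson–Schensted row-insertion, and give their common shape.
P = [1, 4, 6] / [2] / [3] / [5];  Q = [1, 3, 6] / [2] / [4] / [5];  common shape = (3, 1, 1, 1)

Row-insert the values π_1, π_2, … into P one at a time, bumping the leftmost entry strictly greater than the inserted value down to the next row. The recording tableau Q records, in position (i, j), the step at which that cell was added to P.
  Insert 5 (step 1): P = [5];  Q = [1]
  Insert 3 (step 2): P = [3] / [5];  Q = [1] / [2]
  Insert 4 (step 3): P = [3, 4] / [5];  Q = [1, 3] / [2]
  Insert 2 (step 4): P = [2, 4] / [3] / [5];  Q = [1, 3] / [2] / [4]
  Insert 1 (step 5): P = [1, 4] / [2] / [3] / [5];  Q = [1, 3] / [2] / [4] / [5]
  Insert 6 (step 6): P = [1, 4, 6] / [2] / [3] / [5];  Q = [1, 3, 6] / [2] / [4] / [5]
Final shape: (3, 1, 1, 1).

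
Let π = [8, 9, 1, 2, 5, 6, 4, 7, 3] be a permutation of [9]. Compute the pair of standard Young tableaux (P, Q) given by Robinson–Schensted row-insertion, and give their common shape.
P = [1, 2, 3, 6, 7] / [4, 9] / [5] / [8];  Q = [1, 2, 5, 6, 8] / [3, 4] / [7] / [9];  common shape = (5, 2, 1, 1)

Row-insert the values π_1, π_2, … into P one at a time, bumping the leftmost entry strictly greater than the inserted value down to the next row. The recording tableau Q records, in position (i, j), the step at which that cell was added to P.
  Insert 8 (step 1): P = [8];  Q = [1]
  Insert 9 (step 2): P = [8, 9];  Q = [1, 2]
  Insert 1 (step 3): P = [1, 9] / [8];  Q = [1, 2] / [3]
  Insert 2 (step 4): P = [1, 2] / [8, 9];  Q = [1, 2] / [3, 4]
  Insert 5 (step 5): P = [1, 2, 5] / [8, 9];  Q = [1, 2, 5] / [3, 4]
  Insert 6 (step 6): P = [1, 2, 5, 6] / [8, 9];  Q = [1, 2, 5, 6] / [3, 4]
  Insert 4 (step 7): P = [1, 2, 4, 6] / [5, 9] / [8];  Q = [1, 2, 5, 6] / [3, 4] / [7]
  Insert 7 (step 8): P = [1, 2, 4, 6, 7] / [5, 9] / [8];  Q = [1, 2, 5, 6, 8] / [3, 4] / [7]
  Insert 3 (step 9): P = [1, 2, 3, 6, 7] / [4, 9] / [5] / [8];  Q = [1, 2, 5, 6, 8] / [3, 4] / [7] / [9]
Final shape: (5, 2, 1, 1).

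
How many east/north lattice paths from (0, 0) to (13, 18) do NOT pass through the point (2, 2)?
Number of paths = 128025705

Total paths from (0, 0) to (13, 18): C(31, 13) = 206253075. Paths through (2, 2): (paths (0, 0) → (2, 2)) × (paths (2, 2) → (13, 18)) = C(4, 2) · C(27, 11) = 6 · 13037895 = 78227370. Avoidance count = 206253075 − 78227370 = 128025705.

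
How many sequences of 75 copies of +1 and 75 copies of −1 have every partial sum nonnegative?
C_75 = 1221395654430378811828760722007962130791020

These ballot sequences are counted by the Catalan number C_n = (1/(n + 1)) · C(2n, n). For n = 75: C_75 = (1/76) · C(150, 75) = 92826069736708789698985814872605121940117520/76 = 1221395654430378811828760722007962130791020.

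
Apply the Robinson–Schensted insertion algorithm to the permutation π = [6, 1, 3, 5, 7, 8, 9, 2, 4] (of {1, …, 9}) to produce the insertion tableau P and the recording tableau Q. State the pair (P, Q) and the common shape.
P = [1, 2, 4, 7, 8, 9] / [3, 5] / [6];  Q = [1, 3, 4, 5, 6, 7] / [2, 9] / [8];  common shape = (6, 2, 1)

Row-insert the values π_1, π_2, … into P one at a time, bumping the leftmost entry strictly greater than the inserted value down to the next row. The recording tableau Q records, in position (i, j), the step at which that cell was added to P.
  Insert 6 (step 1): P = [6];  Q = [1]
  Insert 1 (step 2): P = [1] / [6];  Q = [1] / [2]
  Insert 3 (step 3): P = [1, 3] / [6];  Q = [1, 3] / [2]
  Insert 5 (step 4): P = [1, 3, 5] / [6];  Q = [1, 3, 4] / [2]
  Insert 7 (step 5): P = [1, 3, 5, 7] / [6];  Q = [1, 3, 4, 5] / [2]
  Insert 8 (step 6): P = [1, 3, 5, 7, 8] / [6];  Q = [1, 3, 4, 5, 6] / [2]
  Insert 9 (step 7): P = [1, 3, 5, 7, 8, 9] / [6];  Q = [1, 3, 4, 5, 6, 7] / [2]
  Insert 2 (step 8): P = [1, 2, 5, 7, 8, 9] / [3] / [6];  Q = [1, 3, 4, 5, 6, 7] / [2] / [8]
  Insert 4 (step 9): P = [1, 2, 4, 7, 8, 9] / [3, 5] / [6];  Q = [1, 3, 4, 5, 6, 7] / [2, 9] / [8]
Final shape: (6, 2, 1).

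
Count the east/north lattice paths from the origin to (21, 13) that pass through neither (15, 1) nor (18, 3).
Number of paths = 927352116

Inclusion–exclusion. Total paths: C(34, 21) = 927983760. Through P₁: C(16, 15)·C(18, 6) = 297024. Through P₂: C(21, 18)·C(13, 3) = 380380. Since P₁ is strictly southwest of P₂, a monotone path through both must visit P₁ then P₂; paths through both = C(16, 15)·C(5, 3)·C(13, 3) = 45760. Avoid both = 927983760 − 297024 − 380380 + 45760 = 927352116.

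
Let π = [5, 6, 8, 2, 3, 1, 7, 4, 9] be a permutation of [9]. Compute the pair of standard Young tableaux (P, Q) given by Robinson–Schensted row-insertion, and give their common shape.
P = [1, 3, 4, 9] / [2, 6, 7] / [5, 8];  Q = [1, 2, 3, 9] / [4, 5, 7] / [6, 8];  common shape = (4, 3, 2)

Row-insert the values π_1, π_2, … into P one at a time, bumping the leftmost entry strictly greater than the inserted value down to the next row. The recording tableau Q records, in position (i, j), the step at which that cell was added to P.
  Insert 5 (step 1): P = [5];  Q = [1]
  Insert 6 (step 2): P = [5, 6];  Q = [1, 2]
  Insert 8 (step 3): P = [5, 6, 8];  Q = [1, 2, 3]
  Insert 2 (step 4): P = [2, 6, 8] / [5];  Q = [1, 2, 3] / [4]
  Insert 3 (step 5): P = [2, 3, 8] / [5, 6];  Q = [1, 2, 3] / [4, 5]
  Insert 1 (step 6): P = [1, 3, 8] / [2, 6] / [5];  Q = [1, 2, 3] / [4, 5] / [6]
  Insert 7 (step 7): P = [1, 3, 7] / [2, 6, 8] / [5];  Q = [1, 2, 3] / [4, 5, 7] / [6]
  Insert 4 (step 8): P = [1, 3, 4] / [2, 6, 7] / [5, 8];  Q = [1, 2, 3] / [4, 5, 7] / [6, 8]
  Insert 9 (step 9): P = [1, 3, 4, 9] / [2, 6, 7] / [5, 8];  Q = [1, 2, 3, 9] / [4, 5, 7] / [6, 8]
Final shape: (4, 3, 2).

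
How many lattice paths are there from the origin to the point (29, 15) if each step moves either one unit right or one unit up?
Number of paths = 229911617056

A monotone lattice path from (0, 0) to (29, 15) consists of 29 east steps and 15 north steps in some order, so it is determined by which 29 of the 44 steps are east. The count is C(44, 29) = 229911617056.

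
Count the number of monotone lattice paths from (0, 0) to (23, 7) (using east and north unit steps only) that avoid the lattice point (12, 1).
Number of paths = 1874912

Total paths from (0, 0) to (23, 7): C(30, 23) = 2035800. Paths through (12, 1): (paths (0, 0) → (12, 1)) × (paths (12, 1) → (23, 7)) = C(13, 12) · C(17, 11) = 13 · 12376 = 160888. Avoidance count = 2035800 − 160888 = 1874912.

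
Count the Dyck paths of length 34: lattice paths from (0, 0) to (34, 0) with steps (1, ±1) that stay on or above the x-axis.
C_17 = 129644790

These Dyck paths are counted by the Catalan number C_n = (1/(n + 1)) · C(2n, n). For n = 17: C_17 = (1/18) · C(34, 17) = 2333606220/18 = 129644790.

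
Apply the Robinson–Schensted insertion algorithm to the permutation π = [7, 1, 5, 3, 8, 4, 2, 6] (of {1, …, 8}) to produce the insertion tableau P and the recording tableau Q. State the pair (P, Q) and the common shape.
P = [1, 2, 4, 6] / [3, 8] / [5] / [7];  Q = [1, 3, 5, 8] / [2, 6] / [4] / [7];  common shape = (4, 2, 1, 1)

Row-insert the values π_1, π_2, … into P one at a time, bumping the leftmost entry strictly greater than the inserted value down to the next row. The recording tableau Q records, in position (i, j), the step at which that cell was added to P.
  Insert 7 (step 1): P = [7];  Q = [1]
  Insert 1 (step 2): P = [1] / [7];  Q = [1] / [2]
  Insert 5 (step 3): P = [1, 5] / [7];  Q = [1, 3] / [2]
  Insert 3 (step 4): P = [1, 3] / [5] / [7];  Q = [1, 3] / [2] / [4]
  Insert 8 (step 5): P = [1, 3, 8] / [5] / [7];  Q = [1, 3, 5] / [2] / [4]
  Insert 4 (step 6): P = [1, 3, 4] / [5, 8] / [7];  Q = [1, 3, 5] / [2, 6] / [4]
  Insert 2 (step 7): P = [1, 2, 4] / [3, 8] / [5] / [7];  Q = [1, 3, 5] / [2, 6] / [4] / [7]
  Insert 6 (step 8): P = [1, 2, 4, 6] / [3, 8] / [5] / [7];  Q = [1, 3, 5, 8] / [2, 6] / [4] / [7]
Final shape: (4, 2, 1, 1).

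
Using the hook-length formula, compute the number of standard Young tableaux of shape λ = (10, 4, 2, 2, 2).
# SYT of shape (10, 4, 2, 2, 2) = 21318000

Hook-length formula: f^λ = n! / Π hook(c), product over all cells c of the Young diagram. For λ = (10, 4, 2, 2, 2), n = 20 boxes. Hook lengths by row (left-to-right, top-to-bottom): [14, 13, 9, 8, 6, 5, 4, 3, 2, 1]; [7, 6, 2, 1]; [4, 3]; [3, 2]; [2, 1]. Product of hooks = 114124308480. So f^λ = 20! / 114124308480 = 2432902008176640000 / 114124308480 = 21318000.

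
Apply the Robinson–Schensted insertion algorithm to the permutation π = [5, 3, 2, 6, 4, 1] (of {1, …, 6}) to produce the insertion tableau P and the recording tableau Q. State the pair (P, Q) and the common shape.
P = [1, 4] / [2, 6] / [3] / [5];  Q = [1, 4] / [2, 5] / [3] / [6];  common shape = (2, 2, 1, 1)

Row-insert the values π_1, π_2, … into P one at a time, bumping the leftmost entry strictly greater than the inserted value down to the next row. The recording tableau Q records, in position (i, j), the step at which that cell was added to P.
  Insert 5 (step 1): P = [5];  Q = [1]
  Insert 3 (step 2): P = [3] / [5];  Q = [1] / [2]
  Insert 2 (step 3): P = [2] / [3] / [5];  Q = [1] / [2] / [3]
  Insert 6 (step 4): P = [2, 6] / [3] / [5];  Q = [1, 4] / [2] / [3]
  Insert 4 (step 5): P = [2, 4] / [3, 6] / [5];  Q = [1, 4] / [2, 5] / [3]
  Insert 1 (step 6): P = [1, 4] / [2, 6] / [3] / [5];  Q = [1, 4] / [2, 5] / [3] / [6]
Final shape: (2, 2, 1, 1).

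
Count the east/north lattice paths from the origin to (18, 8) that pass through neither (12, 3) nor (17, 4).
Number of paths = 1335790

Inclusion–exclusion. Total paths: C(26, 18) = 1562275. Through P₁: C(15, 12)·C(11, 6) = 210210. Through P₂: C(21, 17)·C(5, 1) = 29925. Since P₁ is strictly southwest of P₂, a monotone path through both must visit P₁ then P₂; paths through both = C(15, 12)·C(6, 5)·C(5, 1) = 13650. Avoid both = 1562275 − 210210 − 29925 + 13650 = 1335790.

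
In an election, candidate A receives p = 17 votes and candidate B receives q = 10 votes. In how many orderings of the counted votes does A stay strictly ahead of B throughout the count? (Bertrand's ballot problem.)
Strict-lead orderings = 2187185

Total orderings of the 27 votes with 17 for A: C(27, 17) = 8436285. By the Bertrand ballot formula (Cycle Lemma / reflection principle), the number of orderings in which A is strictly ahead of B throughout is (p − q)/(p + q) · C(p + q, p) = (17 − 10)/(17 + 10) · 8436285 = 2187185.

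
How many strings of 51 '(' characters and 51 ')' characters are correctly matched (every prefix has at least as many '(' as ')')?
C_51 = 7684785670514316385230816156

These balanced parentheses are counted by the Catalan number C_n = (1/(n + 1)) · C(2n, n). For n = 51: C_51 = (1/52) · C(102, 51) = 399608854866744452032002440112/52 = 7684785670514316385230816156.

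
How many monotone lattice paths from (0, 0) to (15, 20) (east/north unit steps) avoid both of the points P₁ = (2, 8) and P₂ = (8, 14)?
Number of paths = 2536555620

Inclusion–exclusion. Total paths: C(35, 15) = 3247943160. Through P₁: C(10, 2)·C(25, 13) = 234013500. Through P₂: C(22, 8)·C(13, 7) = 548725320. Since P₁ is strictly southwest of P₂, a monotone path through both must visit P₁ then P₂; paths through both = C(10, 2)·C(12, 6)·C(13, 7) = 71351280. Avoid both = 3247943160 − 234013500 − 548725320 + 71351280 = 2536555620.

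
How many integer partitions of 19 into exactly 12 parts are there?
p(19, 12 parts) = 15

Partitions of n into exactly k parts are in bijection with partitions of n − k into at most k parts (subtract 1 from each part). So p(19, exactly 12) = p(7, parts ≤ 12). Computing via the recurrence p(m, j) = p(m, j−1) + p(m−j, j) gives 15.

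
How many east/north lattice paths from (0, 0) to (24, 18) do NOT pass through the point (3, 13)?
Number of paths = 353660284250

Total paths from (0, 0) to (24, 18): C(42, 24) = 353697121050. Paths through (3, 13): (paths (0, 0) → (3, 13)) × (paths (3, 13) → (24, 18)) = C(16, 3) · C(26, 21) = 560 · 65780 = 36836800. Avoidance count = 353697121050 − 36836800 = 353660284250.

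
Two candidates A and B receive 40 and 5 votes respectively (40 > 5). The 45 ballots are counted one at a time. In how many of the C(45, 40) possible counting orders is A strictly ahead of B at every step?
Strict-lead orderings = 950257

Total orderings of the 45 votes with 40 for A: C(45, 40) = 1221759. By the Bertrand ballot formula (Cycle Lemma / reflection principle), the number of orderings in which A is strictly ahead of B throughout is (p − q)/(p + q) · C(p + q, p) = (40 − 5)/(40 + 5) · 1221759 = 950257.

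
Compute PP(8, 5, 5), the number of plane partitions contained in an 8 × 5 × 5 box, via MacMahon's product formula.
PP(8, 5, 5) = 235234907908

Evaluate the triple product over i = 1..8, j = 1..5, k = 1..5. The factors are (2/1) · (3/2) · (4/3) · (5/4) · (6/5) · (3/2) · (4/3) · (5/4) · … (200 factors total). The numerators and denominators telescope so the product is an integer; carrying out the multiplication exactly gives PP(8, 5, 5) = 235234907908.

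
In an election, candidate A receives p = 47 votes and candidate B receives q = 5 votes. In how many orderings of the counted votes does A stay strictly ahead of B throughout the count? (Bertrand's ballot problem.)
Strict-lead orderings = 2099160

Total orderings of the 52 votes with 47 for A: C(52, 47) = 2598960. By the Bertrand ballot formula (Cycle Lemma / reflection principle), the number of orderings in which A is strictly ahead of B throughout is (p − q)/(p + q) · C(p + q, p) = (47 − 5)/(47 + 5) · 2598960 = 2099160.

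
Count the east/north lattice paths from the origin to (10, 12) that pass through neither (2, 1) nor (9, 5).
Number of paths = 411804

Inclusion–exclusion. Total paths: C(22, 10) = 646646. Through P₁: C(3, 2)·C(19, 8) = 226746. Through P₂: C(14, 9)·C(8, 1) = 16016. Since P₁ is strictly southwest of P₂, a monotone path through both must visit P₁ then P₂; paths through both = C(3, 2)·C(11, 7)·C(8, 1) = 7920. Avoid both = 646646 − 226746 − 16016 + 7920 = 411804.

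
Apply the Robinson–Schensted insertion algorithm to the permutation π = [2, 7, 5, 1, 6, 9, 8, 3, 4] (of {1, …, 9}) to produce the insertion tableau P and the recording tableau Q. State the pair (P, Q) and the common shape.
P = [1, 3, 4, 8] / [2, 5, 6] / [7, 9];  Q = [1, 2, 5, 6] / [3, 7, 9] / [4, 8];  common shape = (4, 3, 2)

Row-insert the values π_1, π_2, … into P one at a time, bumping the leftmost entry strictly greater than the inserted value down to the next row. The recording tableau Q records, in position (i, j), the step at which that cell was added to P.
  Insert 2 (step 1): P = [2];  Q = [1]
  Insert 7 (step 2): P = [2, 7];  Q = [1, 2]
  Insert 5 (step 3): P = [2, 5] / [7];  Q = [1, 2] / [3]
  Insert 1 (step 4): P = [1, 5] / [2] / [7];  Q = [1, 2] / [3] / [4]
  Insert 6 (step 5): P = [1, 5, 6] / [2] / [7];  Q = [1, 2, 5] / [3] / [4]
  Insert 9 (step 6): P = [1, 5, 6, 9] / [2] / [7];  Q = [1, 2, 5, 6] / [3] / [4]
  Insert 8 (step 7): P = [1, 5, 6, 8] / [2, 9] / [7];  Q = [1, 2, 5, 6] / [3, 7] / [4]
  Insert 3 (step 8): P = [1, 3, 6, 8] / [2, 5] / [7, 9];  Q = [1, 2, 5, 6] / [3, 7] / [4, 8]
  Insert 4 (step 9): P = [1, 3, 4, 8] / [2, 5, 6] / [7, 9];  Q = [1, 2, 5, 6] / [3, 7, 9] / [4, 8]
Final shape: (4, 3, 2).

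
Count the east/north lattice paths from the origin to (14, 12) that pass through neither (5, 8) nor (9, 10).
Number of paths = 7202962

Inclusion–exclusion. Total paths: C(26, 14) = 9657700. Through P₁: C(13, 5)·C(13, 9) = 920205. Through P₂: C(19, 9)·C(7, 5) = 1939938. Since P₁ is strictly southwest of P₂, a monotone path through both must visit P₁ then P₂; paths through both = C(13, 5)·C(6, 4)·C(7, 5) = 405405. Avoid both = 9657700 − 920205 − 1939938 + 405405 = 7202962.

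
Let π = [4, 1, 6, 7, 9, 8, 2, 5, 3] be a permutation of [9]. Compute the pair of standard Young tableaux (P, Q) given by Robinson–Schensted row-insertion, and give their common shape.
P = [1, 2, 3, 8] / [4, 5, 7] / [6] / [9];  Q = [1, 3, 4, 5] / [2, 6, 8] / [7] / [9];  common shape = (4, 3, 1, 1)

Row-insert the values π_1, π_2, … into P one at a time, bumping the leftmost entry strictly greater than the inserted value down to the next row. The recording tableau Q records, in position (i, j), the step at which that cell was added to P.
  Insert 4 (step 1): P = [4];  Q = [1]
  Insert 1 (step 2): P = [1] / [4];  Q = [1] / [2]
  Insert 6 (step 3): P = [1, 6] / [4];  Q = [1, 3] / [2]
  Insert 7 (step 4): P = [1, 6, 7] / [4];  Q = [1, 3, 4] / [2]
  Insert 9 (step 5): P = [1, 6, 7, 9] / [4];  Q = [1, 3, 4, 5] / [2]
  Insert 8 (step 6): P = [1, 6, 7, 8] / [4, 9];  Q = [1, 3, 4, 5] / [2, 6]
  Insert 2 (step 7): P = [1, 2, 7, 8] / [4, 6] / [9];  Q = [1, 3, 4, 5] / [2, 6] / [7]
  Insert 5 (step 8): P = [1, 2, 5, 8] / [4, 6, 7] / [9];  Q = [1, 3, 4, 5] / [2, 6, 8] / [7]
  Insert 3 (step 9): P = [1, 2, 3, 8] / [4, 5, 7] / [6] / [9];  Q = [1, 3, 4, 5] / [2, 6, 8] / [7] / [9]
Final shape: (4, 3, 1, 1).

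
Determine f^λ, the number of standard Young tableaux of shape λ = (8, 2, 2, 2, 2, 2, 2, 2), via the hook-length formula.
# SYT of shape (8, 2, 2, 2, 2, 2, 2, 2) = 36581688

Hook-length formula: f^λ = n! / Π hook(c), product over all cells c of the Young diagram. For λ = (8, 2, 2, 2, 2, 2, 2, 2), n = 22 boxes. Hook lengths by row (left-to-right, top-to-bottom): [15, 14, 6, 5, 4, 3, 2, 1]; [8, 7]; [7, 6]; [6, 5]; [5, 4]; [4, 3]; [3, 2]; [2, 1]. Product of hooks = 30725775360000. So f^λ = 22! / 30725775360000 = 1124000727777607680000 / 30725775360000 = 36581688.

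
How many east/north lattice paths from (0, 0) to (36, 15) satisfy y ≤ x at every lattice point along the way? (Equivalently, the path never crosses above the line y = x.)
Number of paths = 1895969056520

By the reflection principle (André's argument), the number of monotone paths to (36, 15) with n ≤ m that never go above y = x is C(51, 36) − C(51, 37) = 3188675231420 − 1292706174900 = 1895969056520.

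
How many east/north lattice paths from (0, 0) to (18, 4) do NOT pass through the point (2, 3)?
Number of paths = 7145

Total paths from (0, 0) to (18, 4): C(22, 18) = 7315. Paths through (2, 3): (paths (0, 0) → (2, 3)) × (paths (2, 3) → (18, 4)) = C(5, 2) · C(17, 16) = 10 · 17 = 170. Avoidance count = 7315 − 170 = 7145.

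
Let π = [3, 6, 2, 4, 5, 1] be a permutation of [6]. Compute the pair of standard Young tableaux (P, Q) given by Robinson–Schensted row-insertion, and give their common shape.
P = [1, 4, 5] / [2, 6] / [3];  Q = [1, 2, 5] / [3, 4] / [6];  common shape = (3, 2, 1)

Row-insert the values π_1, π_2, … into P one at a time, bumping the leftmost entry strictly greater than the inserted value down to the next row. The recording tableau Q records, in position (i, j), the step at which that cell was added to P.
  Insert 3 (step 1): P = [3];  Q = [1]
  Insert 6 (step 2): P = [3, 6];  Q = [1, 2]
  Insert 2 (step 3): P = [2, 6] / [3];  Q = [1, 2] / [3]
  Insert 4 (step 4): P = [2, 4] / [3, 6];  Q = [1, 2] / [3, 4]
  Insert 5 (step 5): P = [2, 4, 5] / [3, 6];  Q = [1, 2, 5] / [3, 4]
  Insert 1 (step 6): P = [1, 4, 5] / [2, 6] / [3];  Q = [1, 2, 5] / [3, 4] / [6]
Final shape: (3, 2, 1).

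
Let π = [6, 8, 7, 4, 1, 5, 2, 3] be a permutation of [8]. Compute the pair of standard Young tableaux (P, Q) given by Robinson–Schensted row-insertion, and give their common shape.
P = [1, 2, 3] / [4, 5] / [6, 7] / [8];  Q = [1, 2, 8] / [3, 6] / [4, 7] / [5];  common shape = (3, 2, 2, 1)

Row-insert the values π_1, π_2, … into P one at a time, bumping the leftmost entry strictly greater than the inserted value down to the next row. The recording tableau Q records, in position (i, j), the step at which that cell was added to P.
  Insert 6 (step 1): P = [6];  Q = [1]
  Insert 8 (step 2): P = [6, 8];  Q = [1, 2]
  Insert 7 (step 3): P = [6, 7] / [8];  Q = [1, 2] / [3]
  Insert 4 (step 4): P = [4, 7] / [6] / [8];  Q = [1, 2] / [3] / [4]
  Insert 1 (step 5): P = [1, 7] / [4] / [6] / [8];  Q = [1, 2] / [3] / [4] / [5]
  Insert 5 (step 6): P = [1, 5] / [4, 7] / [6] / [8];  Q = [1, 2] / [3, 6] / [4] / [5]
  Insert 2 (step 7): P = [1, 2] / [4, 5] / [6, 7] / [8];  Q = [1, 2] / [3, 6] / [4, 7] / [5]
  Insert 3 (step 8): P = [1, 2, 3] / [4, 5] / [6, 7] / [8];  Q = [1, 2, 8] / [3, 6] / [4, 7] / [5]
Final shape: (3, 2, 2, 1).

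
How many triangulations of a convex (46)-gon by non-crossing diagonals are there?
C_44 = 583300119592996693088040

These polygon triangulations are counted by the Catalan number C_n = (1/(n + 1)) · C(2n, n). For n = 44: C_44 = (1/45) · C(88, 44) = 26248505381684851188961800/45 = 583300119592996693088040.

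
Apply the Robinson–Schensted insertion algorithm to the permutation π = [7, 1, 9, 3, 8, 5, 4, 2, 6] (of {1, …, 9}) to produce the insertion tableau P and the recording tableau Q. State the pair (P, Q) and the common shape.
P = [1, 2, 4, 6] / [3, 8] / [5] / [7] / [9];  Q = [1, 3, 5, 9] / [2, 4] / [6] / [7] / [8];  common shape = (4, 2, 1, 1, 1)

Row-insert the values π_1, π_2, … into P one at a time, bumping the leftmost entry strictly greater than the inserted value down to the next row. The recording tableau Q records, in position (i, j), the step at which that cell was added to P.
  Insert 7 (step 1): P = [7];  Q = [1]
  Insert 1 (step 2): P = [1] / [7];  Q = [1] / [2]
  Insert 9 (step 3): P = [1, 9] / [7];  Q = [1, 3] / [2]
  Insert 3 (step 4): P = [1, 3] / [7, 9];  Q = [1, 3] / [2, 4]
  Insert 8 (step 5): P = [1, 3, 8] / [7, 9];  Q = [1, 3, 5] / [2, 4]
  Insert 5 (step 6): P = [1, 3, 5] / [7, 8] / [9];  Q = [1, 3, 5] / [2, 4] / [6]
  Insert 4 (step 7): P = [1, 3, 4] / [5, 8] / [7] / [9];  Q = [1, 3, 5] / [2, 4] / [6] / [7]
  Insert 2 (step 8): P = [1, 2, 4] / [3, 8] / [5] / [7] / [9];  Q = [1, 3, 5] / [2, 4] / [6] / [7] / [8]
  Insert 6 (step 9): P = [1, 2, 4, 6] / [3, 8] / [5] / [7] / [9];  Q = [1, 3, 5, 9] / [2, 4] / [6] / [7] / [8]
Final shape: (4, 2, 1, 1, 1).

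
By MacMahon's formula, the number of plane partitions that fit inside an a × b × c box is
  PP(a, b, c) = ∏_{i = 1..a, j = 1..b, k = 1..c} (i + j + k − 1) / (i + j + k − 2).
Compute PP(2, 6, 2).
PP(2, 6, 2) = 336

Evaluate the triple product over i = 1..2, j = 1..6, k = 1..2. The factors are (2/1) · (3/2) · (3/2) · (4/3) · (4/3) · (5/4) · (5/4) · (6/5) · … (24 factors total). The numerators and denominators telescope so the product is an integer; carrying out the multiplication exactly gives PP(2, 6, 2) = 336.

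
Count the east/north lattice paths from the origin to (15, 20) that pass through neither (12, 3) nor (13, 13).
Number of paths = 2873183040

Inclusion–exclusion. Total paths: C(35, 15) = 3247943160. Through P₁: C(15, 12)·C(20, 3) = 518700. Through P₂: C(26, 13)·C(9, 2) = 374421600. Since P₁ is strictly southwest of P₂, a monotone path through both must visit P₁ then P₂; paths through both = C(15, 12)·C(11, 1)·C(9, 2) = 180180. Avoid both = 3247943160 − 518700 − 374421600 + 180180 = 2873183040.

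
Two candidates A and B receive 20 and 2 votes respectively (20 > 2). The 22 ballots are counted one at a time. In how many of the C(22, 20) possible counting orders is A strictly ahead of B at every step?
Strict-lead orderings = 189

Total orderings of the 22 votes with 20 for A: C(22, 20) = 231. By the Bertrand ballot formula (Cycle Lemma / reflection principle), the number of orderings in which A is strictly ahead of B throughout is (p − q)/(p + q) · C(p + q, p) = (20 − 2)/(20 + 2) · 231 = 189.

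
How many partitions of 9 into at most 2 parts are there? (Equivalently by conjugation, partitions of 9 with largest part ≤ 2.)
p(9, parts ≤ 2) = 5

Partitions of 9 with all parts ≤ 2: 2+2+2+2+1, 2+2+2+1+1+1, 2+2+1+1+1+1+1, 2+1+1+1+1+1+1+1, 1+1+1+1+1+1+1+1+1. Count = 5.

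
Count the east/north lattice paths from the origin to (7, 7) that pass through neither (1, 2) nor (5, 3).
Number of paths = 1431

Inclusion–exclusion. Total paths: C(14, 7) = 3432. Through P₁: C(3, 1)·C(11, 6) = 1386. Through P₂: C(8, 5)·C(6, 2) = 840. Since P₁ is strictly southwest of P₂, a monotone path through both must visit P₁ then P₂; paths through both = C(3, 1)·C(5, 4)·C(6, 2) = 225. Avoid both = 3432 − 1386 − 840 + 225 = 1431.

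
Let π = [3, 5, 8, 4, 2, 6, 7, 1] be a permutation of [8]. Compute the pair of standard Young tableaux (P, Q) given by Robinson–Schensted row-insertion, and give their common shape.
P = [1, 4, 6, 7] / [2, 8] / [3] / [5];  Q = [1, 2, 3, 7] / [4, 6] / [5] / [8];  common shape = (4, 2, 1, 1)

Row-insert the values π_1, π_2, … into P one at a time, bumping the leftmost entry strictly greater than the inserted value down to the next row. The recording tableau Q records, in position (i, j), the step at which that cell was added to P.
  Insert 3 (step 1): P = [3];  Q = [1]
  Insert 5 (step 2): P = [3, 5];  Q = [1, 2]
  Insert 8 (step 3): P = [3, 5, 8];  Q = [1, 2, 3]
  Insert 4 (step 4): P = [3, 4, 8] / [5];  Q = [1, 2, 3] / [4]
  Insert 2 (step 5): P = [2, 4, 8] / [3] / [5];  Q = [1, 2, 3] / [4] / [5]
  Insert 6 (step 6): P = [2, 4, 6] / [3, 8] / [5];  Q = [1, 2, 3] / [4, 6] / [5]
  Insert 7 (step 7): P = [2, 4, 6, 7] / [3, 8] / [5];  Q = [1, 2, 3, 7] / [4, 6] / [5]
  Insert 1 (step 8): P = [1, 4, 6, 7] / [2, 8] / [3] / [5];  Q = [1, 2, 3, 7] / [4, 6] / [5] / [8]
Final shape: (4, 2, 1, 1).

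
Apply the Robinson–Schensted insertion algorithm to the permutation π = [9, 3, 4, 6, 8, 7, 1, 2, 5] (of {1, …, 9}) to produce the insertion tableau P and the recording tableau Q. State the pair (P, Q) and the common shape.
P = [1, 2, 5, 7] / [3, 4, 6] / [8] / [9];  Q = [1, 3, 4, 5] / [2, 8, 9] / [6] / [7];  common shape = (4, 3, 1, 1)

Row-insert the values π_1, π_2, … into P one at a time, bumping the leftmost entry strictly greater than the inserted value down to the next row. The recording tableau Q records, in position (i, j), the step at which that cell was added to P.
  Insert 9 (step 1): P = [9];  Q = [1]
  Insert 3 (step 2): P = [3] / [9];  Q = [1] / [2]
  Insert 4 (step 3): P = [3, 4] / [9];  Q = [1, 3] / [2]
  Insert 6 (step 4): P = [3, 4, 6] / [9];  Q = [1, 3, 4] / [2]
  Insert 8 (step 5): P = [3, 4, 6, 8] / [9];  Q = [1, 3, 4, 5] / [2]
  Insert 7 (step 6): P = [3, 4, 6, 7] / [8] / [9];  Q = [1, 3, 4, 5] / [2] / [6]
  Insert 1 (step 7): P = [1, 4, 6, 7] / [3] / [8] / [9];  Q = [1, 3, 4, 5] / [2] / [6] / [7]
  Insert 2 (step 8): P = [1, 2, 6, 7] / [3, 4] / [8] / [9];  Q = [1, 3, 4, 5] / [2, 8] / [6] / [7]
  Insert 5 (step 9): P = [1, 2, 5, 7] / [3, 4, 6] / [8] / [9];  Q = [1, 3, 4, 5] / [2, 8, 9] / [6] / [7]
Final shape: (4, 3, 1, 1).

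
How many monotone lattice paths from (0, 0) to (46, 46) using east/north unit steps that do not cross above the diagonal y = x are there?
C_46 = 8740328711533173390046320

These NE paths below the diagonal are counted by the Catalan number C_n = (1/(n + 1)) · C(2n, n). For n = 46: C_46 = (1/47) · C(92, 46) = 410795449442059149332177040/47 = 8740328711533173390046320.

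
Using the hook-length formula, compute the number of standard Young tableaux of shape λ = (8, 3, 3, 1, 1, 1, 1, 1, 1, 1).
# SYT of shape (8, 3, 3, 1, 1, 1, 1, 1, 1, 1) = 52284960

Hook-length formula: f^λ = n! / Π hook(c), product over all cells c of the Young diagram. For λ = (8, 3, 3, 1, 1, 1, 1, 1, 1, 1), n = 21 boxes. Hook lengths by row (left-to-right, top-to-bottom): [17, 9, 8, 5, 4, 3, 2, 1]; [11, 3, 2]; [10, 2, 1]; [7]; [6]; [5]; [4]; [3]; [2]; [1]. Product of hooks = 977163264000. So f^λ = 21! / 977163264000 = 51090942171709440000 / 977163264000 = 52284960.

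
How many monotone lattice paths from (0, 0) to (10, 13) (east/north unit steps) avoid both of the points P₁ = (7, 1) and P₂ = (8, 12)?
Number of paths = 762804

Inclusion–exclusion. Total paths: C(23, 10) = 1144066. Through P₁: C(8, 7)·C(15, 3) = 3640. Through P₂: C(20, 8)·C(3, 2) = 377910. Since P₁ is strictly southwest of P₂, a monotone path through both must visit P₁ then P₂; paths through both = C(8, 7)·C(12, 1)·C(3, 2) = 288. Avoid both = 1144066 − 3640 − 377910 + 288 = 762804.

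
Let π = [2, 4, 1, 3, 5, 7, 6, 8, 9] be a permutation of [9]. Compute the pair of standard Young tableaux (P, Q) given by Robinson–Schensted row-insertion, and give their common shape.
P = [1, 3, 5, 6, 8, 9] / [2, 4, 7];  Q = [1, 2, 5, 6, 8, 9] / [3, 4, 7];  common shape = (6, 3)

Row-insert the values π_1, π_2, … into P one at a time, bumping the leftmost entry strictly greater than the inserted value down to the next row. The recording tableau Q records, in position (i, j), the step at which that cell was added to P.
  Insert 2 (step 1): P = [2];  Q = [1]
  Insert 4 (step 2): P = [2, 4];  Q = [1, 2]
  Insert 1 (step 3): P = [1, 4] / [2];  Q = [1, 2] / [3]
  Insert 3 (step 4): P = [1, 3] / [2, 4];  Q = [1, 2] / [3, 4]
  Insert 5 (step 5): P = [1, 3, 5] / [2, 4];  Q = [1, 2, 5] / [3, 4]
  Insert 7 (step 6): P = [1, 3, 5, 7] / [2, 4];  Q = [1, 2, 5, 6] / [3, 4]
  Insert 6 (step 7): P = [1, 3, 5, 6] / [2, 4, 7];  Q = [1, 2, 5, 6] / [3, 4, 7]
  Insert 8 (step 8): P = [1, 3, 5, 6, 8] / [2, 4, 7];  Q = [1, 2, 5, 6, 8] / [3, 4, 7]
  Insert 9 (step 9): P = [1, 3, 5, 6, 8, 9] / [2, 4, 7];  Q = [1, 2, 5, 6, 8, 9] / [3, 4, 7]
Final shape: (6, 3).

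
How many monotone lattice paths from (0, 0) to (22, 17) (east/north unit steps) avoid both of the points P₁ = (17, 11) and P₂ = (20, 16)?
Number of paths = 22784092560

Inclusion–exclusion. Total paths: C(39, 22) = 51021117810. Through P₁: C(28, 17)·C(11, 5) = 9921071160. Through P₂: C(36, 20)·C(3, 2) = 21923616330. Since P₁ is strictly southwest of P₂, a monotone path through both must visit P₁ then P₂; paths through both = C(28, 17)·C(8, 3)·C(3, 2) = 3607662240. Avoid both = 51021117810 − 9921071160 − 21923616330 + 3607662240 = 22784092560.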